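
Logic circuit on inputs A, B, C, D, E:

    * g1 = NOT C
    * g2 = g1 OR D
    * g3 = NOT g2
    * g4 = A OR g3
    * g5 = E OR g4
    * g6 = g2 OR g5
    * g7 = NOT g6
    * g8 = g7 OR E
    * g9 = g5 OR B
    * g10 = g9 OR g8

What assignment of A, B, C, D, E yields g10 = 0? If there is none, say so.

Check with A=0 B=0 C=0 D=1 E=0:
g1 = NOT C = NOT 0 = 1
g2 = g1 OR D = 1 OR 1 = 1
g3 = NOT g2 = NOT 1 = 0
g4 = A OR g3 = 0 OR 0 = 0
g5 = E OR g4 = 0 OR 0 = 0
g6 = g2 OR g5 = 1 OR 0 = 1
g7 = NOT g6 = NOT 1 = 0
g8 = g7 OR E = 0 OR 0 = 0
g9 = g5 OR B = 0 OR 0 = 0
g10 = g9 OR g8 = 0 OR 0 = 0
So g10 = 0 as required.

A=0 B=0 C=0 D=1 E=0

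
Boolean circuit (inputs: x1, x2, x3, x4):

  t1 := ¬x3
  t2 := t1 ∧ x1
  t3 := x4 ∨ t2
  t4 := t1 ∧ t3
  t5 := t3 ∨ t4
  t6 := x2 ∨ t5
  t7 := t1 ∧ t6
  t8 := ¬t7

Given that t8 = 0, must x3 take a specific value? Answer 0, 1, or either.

t8 = ¬t7 must be 0, so t7 = 1.
Every assignment with t8 = 0 has x3 = 0; there are 7 such assignment(s).

0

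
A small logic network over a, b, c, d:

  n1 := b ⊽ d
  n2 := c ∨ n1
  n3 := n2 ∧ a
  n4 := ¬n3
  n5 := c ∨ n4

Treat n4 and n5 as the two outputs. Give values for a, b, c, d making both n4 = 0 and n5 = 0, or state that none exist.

Check with a=1, b=0, c=0, d=0:
n1 = b ⊽ d = 0 ⊽ 0 = 1
n2 = c ∨ n1 = 0 ∨ 1 = 1
n3 = n2 ∧ a = 1 ∧ 1 = 1
n4 = ¬n3 = ¬1 = 0
n5 = c ∨ n4 = 0 ∨ 0 = 0
So n4 = 0 and n5 = 0.

a=1, b=0, c=0, d=0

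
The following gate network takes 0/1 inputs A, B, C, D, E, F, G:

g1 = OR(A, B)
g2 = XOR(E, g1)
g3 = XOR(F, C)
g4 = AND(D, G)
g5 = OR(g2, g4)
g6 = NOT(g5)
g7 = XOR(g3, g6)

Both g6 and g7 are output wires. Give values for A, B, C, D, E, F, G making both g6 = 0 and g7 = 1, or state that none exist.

Check with A=0, B=0, C=1, D=0, E=1, F=0, G=1:
g1 = OR(A, B) = OR(0, 0) = 0
g2 = XOR(E, g1) = XOR(1, 0) = 1
g3 = XOR(F, C) = XOR(0, 1) = 1
g4 = AND(D, G) = AND(0, 1) = 0
g5 = OR(g2, g4) = OR(1, 0) = 1
g6 = NOT(g5) = NOT 1 = 0
g7 = XOR(g3, g6) = XOR(1, 0) = 1
So g6 = 0 and g7 = 1.

A=0, B=0, C=1, D=0, E=1, F=0, G=1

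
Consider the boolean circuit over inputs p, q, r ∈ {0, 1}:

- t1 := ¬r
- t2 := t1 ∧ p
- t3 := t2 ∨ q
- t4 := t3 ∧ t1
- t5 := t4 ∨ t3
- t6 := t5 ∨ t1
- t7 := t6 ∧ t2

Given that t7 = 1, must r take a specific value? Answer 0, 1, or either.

t7 = t6 ∧ t2 must be 1, so both t6 = 1 and t2 = 1.
Every assignment with t7 = 1 has r = 0; there are 2 such assignment(s).
  p=1, q=0, r=0
  p=1, q=1, r=0

0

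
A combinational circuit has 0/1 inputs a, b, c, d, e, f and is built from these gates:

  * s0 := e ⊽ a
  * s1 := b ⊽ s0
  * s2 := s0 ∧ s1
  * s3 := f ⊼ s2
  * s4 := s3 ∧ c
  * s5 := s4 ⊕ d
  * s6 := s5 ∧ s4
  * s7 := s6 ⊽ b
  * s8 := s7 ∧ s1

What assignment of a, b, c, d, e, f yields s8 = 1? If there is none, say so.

Check with a=0 b=0 c=1 d=1 e=1 f=0:
s0 = e ⊽ a = 1 ⊽ 0 = 0
s1 = b ⊽ s0 = 0 ⊽ 0 = 1
s2 = s0 ∧ s1 = 0 ∧ 1 = 0
s3 = f ⊼ s2 = 0 ⊼ 0 = 1
s4 = s3 ∧ c = 1 ∧ 1 = 1
s5 = s4 ⊕ d = 1 ⊕ 1 = 0
s6 = s5 ∧ s4 = 0 ∧ 1 = 0
s7 = s6 ⊽ b = 0 ⊽ 0 = 1
s8 = s7 ∧ s1 = 1 ∧ 1 = 1
So s8 = 1 as required.

a=0 b=0 c=1 d=1 e=1 f=0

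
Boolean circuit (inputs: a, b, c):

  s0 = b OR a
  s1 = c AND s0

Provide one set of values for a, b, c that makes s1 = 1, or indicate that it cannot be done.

Check with a=0 b=1 c=1:
s0 = b OR a = 1 OR 0 = 1
s1 = c AND s0 = 1 AND 1 = 1
So s1 = 1 as required.

a=0 b=1 c=1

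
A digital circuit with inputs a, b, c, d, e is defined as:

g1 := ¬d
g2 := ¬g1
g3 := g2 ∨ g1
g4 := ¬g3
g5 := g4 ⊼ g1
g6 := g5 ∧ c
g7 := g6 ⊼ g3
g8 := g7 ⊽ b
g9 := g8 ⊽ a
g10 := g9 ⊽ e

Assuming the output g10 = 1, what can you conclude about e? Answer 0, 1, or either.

g10 = g9 ⊽ e must be 1, so both g9 = 0 and e = 0.
g9 = g8 ⊽ a must be 0, so at least one of g8, a is 1.
Every assignment with g10 = 1 has e = 0; there are 10 such assignment(s).

0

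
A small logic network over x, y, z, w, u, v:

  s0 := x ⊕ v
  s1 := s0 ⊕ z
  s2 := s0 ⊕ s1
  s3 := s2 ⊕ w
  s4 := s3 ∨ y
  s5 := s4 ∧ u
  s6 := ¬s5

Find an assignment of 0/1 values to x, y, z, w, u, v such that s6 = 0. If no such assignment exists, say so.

s6 = ¬s5 must be 0, so s5 = 1.
s5 = s4 ∧ u must be 1, so both s4 = 1 and u = 1.
Check with x=1 y=0 z=1 w=0 u=1 v=1:
s0 = x ⊕ v = 1 ⊕ 1 = 0
s1 = s0 ⊕ z = 0 ⊕ 1 = 1
s2 = s0 ⊕ s1 = 0 ⊕ 1 = 1
s3 = s2 ⊕ w = 1 ⊕ 0 = 1
s4 = s3 ∨ y = 1 ∨ 0 = 1
s5 = s4 ∧ u = 1 ∧ 1 = 1
s6 = ¬s5 = ¬1 = 0
So s6 = 0 as required.

x=1 y=0 z=1 w=0 u=1 v=1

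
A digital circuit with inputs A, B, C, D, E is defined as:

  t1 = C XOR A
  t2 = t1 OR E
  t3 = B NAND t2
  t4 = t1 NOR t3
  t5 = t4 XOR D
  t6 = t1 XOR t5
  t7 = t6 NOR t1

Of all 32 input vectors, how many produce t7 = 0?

t7 = t6 NOR t1 must be 0, so at least one of t6, t1 is 1.
Enumerating the 32 input combinations, 24 give t7 = 0 and 8 give t7 = 1.

24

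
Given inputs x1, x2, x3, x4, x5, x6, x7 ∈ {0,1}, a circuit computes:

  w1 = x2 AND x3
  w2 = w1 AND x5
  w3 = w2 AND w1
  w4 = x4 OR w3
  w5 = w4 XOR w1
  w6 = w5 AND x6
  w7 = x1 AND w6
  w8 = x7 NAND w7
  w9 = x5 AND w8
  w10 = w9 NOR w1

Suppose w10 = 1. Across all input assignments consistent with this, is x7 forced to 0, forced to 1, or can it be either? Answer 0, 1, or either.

either

Both values of x7 occur among assignments with w10 = 1:
  x7=0: x1=0, x2=0, x3=0, x4=0, x5=0, x6=0, x7=0
  x7=1: x1=0, x2=0, x3=0, x4=0, x5=0, x6=0, x7=1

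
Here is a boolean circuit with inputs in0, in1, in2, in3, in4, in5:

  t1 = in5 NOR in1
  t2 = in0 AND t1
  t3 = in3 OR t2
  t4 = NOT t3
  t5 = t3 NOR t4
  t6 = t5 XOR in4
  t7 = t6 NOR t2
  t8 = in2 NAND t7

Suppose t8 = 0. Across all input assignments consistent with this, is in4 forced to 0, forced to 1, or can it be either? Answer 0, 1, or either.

t8 = in2 NAND t7 must be 0, so both in2 = 1 and t7 = 1.
t7 = t6 NOR t2 must be 1, so both t6 = 0 and t2 = 0.
t6 = t5 XOR in4 must be 0, so t5 and in4 are equal.
Every assignment with t8 = 0 has in4 = 0; there are 14 such assignment(s).

0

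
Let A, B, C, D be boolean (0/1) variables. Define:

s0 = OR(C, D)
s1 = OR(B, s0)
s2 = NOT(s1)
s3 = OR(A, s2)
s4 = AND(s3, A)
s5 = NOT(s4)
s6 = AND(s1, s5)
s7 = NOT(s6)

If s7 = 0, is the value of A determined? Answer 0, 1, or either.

s7 = NOT(s6) must be 0, so s6 = 1.
s6 = AND(s1, s5) must be 1, so both s1 = 1 and s5 = 1.
s1 = OR(B, s0) must be 1, so at least one of B, s0 is 1.
Every assignment with s7 = 0 has A = 0; there are 7 such assignment(s).

0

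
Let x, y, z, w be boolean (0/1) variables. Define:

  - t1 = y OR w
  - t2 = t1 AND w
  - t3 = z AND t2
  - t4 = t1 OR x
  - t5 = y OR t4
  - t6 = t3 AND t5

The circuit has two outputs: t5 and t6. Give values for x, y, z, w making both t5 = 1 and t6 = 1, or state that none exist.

x=0, y=1, z=1, w=1

Check with x=0, y=1, z=1, w=1:
t1 = y OR w = 1 OR 1 = 1
t2 = t1 AND w = 1 AND 1 = 1
t3 = z AND t2 = 1 AND 1 = 1
t4 = t1 OR x = 1 OR 0 = 1
t5 = y OR t4 = 1 OR 1 = 1
t6 = t3 AND t5 = 1 AND 1 = 1
So t5 = 1 and t6 = 1.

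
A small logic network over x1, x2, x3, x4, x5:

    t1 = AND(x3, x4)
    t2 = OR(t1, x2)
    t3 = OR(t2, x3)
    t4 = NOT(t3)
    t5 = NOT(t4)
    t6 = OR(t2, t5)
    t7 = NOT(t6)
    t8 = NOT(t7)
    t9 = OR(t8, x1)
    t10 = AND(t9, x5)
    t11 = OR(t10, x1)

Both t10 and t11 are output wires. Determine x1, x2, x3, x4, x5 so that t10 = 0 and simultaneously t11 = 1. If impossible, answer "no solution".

x1=1 x2=1 x3=1 x4=0 x5=0

Check with x1=1 x2=1 x3=1 x4=0 x5=0:
t1 = AND(x3, x4) = AND(1, 0) = 0
t2 = OR(t1, x2) = OR(0, 1) = 1
t3 = OR(t2, x3) = OR(1, 1) = 1
t4 = NOT(t3) = NOT 1 = 0
t5 = NOT(t4) = NOT 0 = 1
t6 = OR(t2, t5) = OR(1, 1) = 1
t7 = NOT(t6) = NOT 1 = 0
t8 = NOT(t7) = NOT 0 = 1
t9 = OR(t8, x1) = OR(1, 1) = 1
t10 = AND(t9, x5) = AND(1, 0) = 0
t11 = OR(t10, x1) = OR(0, 1) = 1
So t10 = 0 and t11 = 1.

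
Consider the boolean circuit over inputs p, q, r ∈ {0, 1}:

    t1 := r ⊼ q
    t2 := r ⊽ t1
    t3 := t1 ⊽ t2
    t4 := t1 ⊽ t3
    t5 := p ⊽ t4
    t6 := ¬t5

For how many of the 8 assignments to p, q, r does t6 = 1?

t6 = ¬t5 must be 1, so t5 = 0.
t5 = p ⊽ t4 must be 0, so at least one of p, t4 is 1.
Enumerating the 8 input combinations, 4 give t6 = 1 and 4 give t6 = 0.

4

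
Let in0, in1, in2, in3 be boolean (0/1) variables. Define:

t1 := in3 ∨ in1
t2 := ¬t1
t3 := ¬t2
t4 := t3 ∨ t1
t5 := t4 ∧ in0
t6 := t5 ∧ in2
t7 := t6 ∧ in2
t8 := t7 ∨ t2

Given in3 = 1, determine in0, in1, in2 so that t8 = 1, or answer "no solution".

in0=1 in1=1 in2=1

Check with in3 = 1 and in0=1, in1=1, in2=1:
t1 = in3 ∨ in1 = 1 ∨ 1 = 1
t2 = ¬t1 = ¬1 = 0
t3 = ¬t2 = ¬0 = 1
t4 = t3 ∨ t1 = 1 ∨ 1 = 1
t5 = t4 ∧ in0 = 1 ∧ 1 = 1
t6 = t5 ∧ in2 = 1 ∧ 1 = 1
t7 = t6 ∧ in2 = 1 ∧ 1 = 1
t8 = t7 ∨ t2 = 1 ∨ 0 = 1
So t8 = 1.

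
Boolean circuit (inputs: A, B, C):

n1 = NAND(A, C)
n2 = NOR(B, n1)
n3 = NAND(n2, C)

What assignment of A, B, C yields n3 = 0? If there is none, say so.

A=1 B=0 C=1

n3 = NAND(n2, C) must be 0, so both n2 = 1 and C = 1.
n2 = NOR(B, n1) must be 1, so both B = 0 and n1 = 0.
Check with A=1 B=0 C=1:
n1 = NAND(A, C) = NAND(1, 1) = 0
n2 = NOR(B, n1) = NOR(0, 0) = 1
n3 = NAND(n2, C) = NAND(1, 1) = 0
So n3 = 0 as required.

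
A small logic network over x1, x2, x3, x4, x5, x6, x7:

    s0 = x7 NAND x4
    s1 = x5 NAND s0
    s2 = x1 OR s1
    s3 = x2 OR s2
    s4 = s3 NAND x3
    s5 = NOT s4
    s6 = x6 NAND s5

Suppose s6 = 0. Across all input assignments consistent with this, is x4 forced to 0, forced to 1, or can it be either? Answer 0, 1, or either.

either

Both values of x4 occur among assignments with s6 = 0:
  x4=0: x1=0, x2=0, x3=1, x4=0, x5=0, x6=1, x7=0
  x4=1: x1=0, x2=0, x3=1, x4=1, x5=0, x6=1, x7=0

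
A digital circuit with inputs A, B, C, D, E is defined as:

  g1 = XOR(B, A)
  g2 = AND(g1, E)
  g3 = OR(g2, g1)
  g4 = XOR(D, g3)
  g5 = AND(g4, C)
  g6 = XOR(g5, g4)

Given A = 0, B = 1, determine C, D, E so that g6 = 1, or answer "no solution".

C=0 D=0 E=0

Check with A = 0, B = 1 and C=0, D=0, E=0:
g1 = XOR(B, A) = XOR(1, 0) = 1
g2 = AND(g1, E) = AND(1, 0) = 0
g3 = OR(g2, g1) = OR(0, 1) = 1
g4 = XOR(D, g3) = XOR(0, 1) = 1
g5 = AND(g4, C) = AND(1, 0) = 0
g6 = XOR(g5, g4) = XOR(0, 1) = 1
So g6 = 1.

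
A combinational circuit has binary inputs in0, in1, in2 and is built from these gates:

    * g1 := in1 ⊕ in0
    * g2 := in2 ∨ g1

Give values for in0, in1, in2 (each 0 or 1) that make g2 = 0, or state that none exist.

Check with in0=1 in1=1 in2=0:
g1 = in1 ⊕ in0 = 1 ⊕ 1 = 0
g2 = in2 ∨ g1 = 0 ∨ 0 = 0
So g2 = 0 as required.

in0=1 in1=1 in2=0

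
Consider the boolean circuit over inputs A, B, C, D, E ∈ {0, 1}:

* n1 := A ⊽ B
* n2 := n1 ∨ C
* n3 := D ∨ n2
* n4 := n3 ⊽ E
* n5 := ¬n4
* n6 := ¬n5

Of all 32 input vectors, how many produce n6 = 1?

3

n6 = ¬n5 must be 1, so n5 = 0.
n5 = ¬n4 must be 0, so n4 = 1.
Satisfying assignments:
  A=0, B=1, C=0, D=0, E=0
  A=1, B=0, C=0, D=0, E=0
  A=1, B=1, C=0, D=0, E=0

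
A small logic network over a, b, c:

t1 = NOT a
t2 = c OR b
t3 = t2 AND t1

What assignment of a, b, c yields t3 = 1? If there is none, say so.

t3 = t2 AND t1 must be 1, so both t2 = 1 and t1 = 1.
t2 = c OR b must be 1, so at least one of c, b is 1.
t1 = NOT a must be 1, so a = 0.
Check with a=0, b=0, c=1:
t1 = NOT a = NOT 0 = 1
t2 = c OR b = 1 OR 0 = 1
t3 = t2 AND t1 = 1 AND 1 = 1
So t3 = 1 as required.

a=0, b=0, c=1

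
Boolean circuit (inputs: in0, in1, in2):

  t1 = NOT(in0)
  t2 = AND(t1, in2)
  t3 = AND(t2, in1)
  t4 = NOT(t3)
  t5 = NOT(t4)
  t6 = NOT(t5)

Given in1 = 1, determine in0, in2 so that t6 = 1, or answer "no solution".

Check with in1 = 1 and in0=1, in2=0:
t1 = NOT(in0) = NOT 1 = 0
t2 = AND(t1, in2) = AND(0, 0) = 0
t3 = AND(t2, in1) = AND(0, 1) = 0
t4 = NOT(t3) = NOT 0 = 1
t5 = NOT(t4) = NOT 1 = 0
t6 = NOT(t5) = NOT 0 = 1
So t6 = 1.

in0=1, in2=0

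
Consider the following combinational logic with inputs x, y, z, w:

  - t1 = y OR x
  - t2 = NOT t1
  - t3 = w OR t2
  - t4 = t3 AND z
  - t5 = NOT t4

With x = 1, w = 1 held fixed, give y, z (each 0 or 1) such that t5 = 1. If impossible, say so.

y=1, z=0

t5 = NOT t4 must be 1, so t4 = 0.
t4 = t3 AND z must be 0, so at least one of t3, z is 0.
Check with x = 1, w = 1 and y=1, z=0:
t1 = y OR x = 1 OR 1 = 1
t2 = NOT t1 = NOT 1 = 0
t3 = w OR t2 = 1 OR 0 = 1
t4 = t3 AND z = 1 AND 0 = 0
t5 = NOT t4 = NOT 0 = 1
So t5 = 1.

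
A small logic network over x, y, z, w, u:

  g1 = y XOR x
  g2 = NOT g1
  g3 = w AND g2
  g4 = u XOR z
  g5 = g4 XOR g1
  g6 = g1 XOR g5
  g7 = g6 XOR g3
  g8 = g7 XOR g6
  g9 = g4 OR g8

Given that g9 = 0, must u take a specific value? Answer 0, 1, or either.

Both values of u occur among assignments with g9 = 0:
  u=0: x=0, y=0, z=0, w=0, u=0
  u=1: x=0, y=0, z=1, w=0, u=1

either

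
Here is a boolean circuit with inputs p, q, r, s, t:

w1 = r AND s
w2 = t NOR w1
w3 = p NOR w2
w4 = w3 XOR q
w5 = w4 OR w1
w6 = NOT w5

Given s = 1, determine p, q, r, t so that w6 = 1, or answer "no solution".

p=1, q=0, r=0, t=1

Check with s = 1 and p=1, q=0, r=0, t=1:
w1 = r AND s = 0 AND 1 = 0
w2 = t NOR w1 = 1 NOR 0 = 0
w3 = p NOR w2 = 1 NOR 0 = 0
w4 = w3 XOR q = 0 XOR 0 = 0
w5 = w4 OR w1 = 0 OR 0 = 0
w6 = NOT w5 = NOT 0 = 1
So w6 = 1.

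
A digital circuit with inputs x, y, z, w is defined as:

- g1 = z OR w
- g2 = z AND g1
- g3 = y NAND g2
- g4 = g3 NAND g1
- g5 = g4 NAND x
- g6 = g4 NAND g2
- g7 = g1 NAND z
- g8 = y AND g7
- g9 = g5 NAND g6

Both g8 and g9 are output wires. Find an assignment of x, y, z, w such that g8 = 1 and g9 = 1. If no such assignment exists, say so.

x=1, y=1, z=0, w=0

Check with x=1, y=1, z=0, w=0:
g1 = z OR w = 0 OR 0 = 0
g2 = z AND g1 = 0 AND 0 = 0
g3 = y NAND g2 = 1 NAND 0 = 1
g4 = g3 NAND g1 = 1 NAND 0 = 1
g5 = g4 NAND x = 1 NAND 1 = 0
g6 = g4 NAND g2 = 1 NAND 0 = 1
g7 = g1 NAND z = 0 NAND 0 = 1
g8 = y AND g7 = 1 AND 1 = 1
g9 = g5 NAND g6 = 0 NAND 1 = 1
So g8 = 1 and g9 = 1.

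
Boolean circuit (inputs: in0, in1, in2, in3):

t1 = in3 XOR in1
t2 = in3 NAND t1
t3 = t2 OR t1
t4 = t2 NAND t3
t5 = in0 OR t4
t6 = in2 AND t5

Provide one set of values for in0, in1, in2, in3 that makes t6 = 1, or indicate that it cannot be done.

in0=1, in1=0, in2=1, in3=1

t6 = in2 AND t5 must be 1, so both in2 = 1 and t5 = 1.
Check with in0=1, in1=0, in2=1, in3=1:
t1 = in3 XOR in1 = 1 XOR 0 = 1
t2 = in3 NAND t1 = 1 NAND 1 = 0
t3 = t2 OR t1 = 0 OR 1 = 1
t4 = t2 NAND t3 = 0 NAND 1 = 1
t5 = in0 OR t4 = 1 OR 1 = 1
t6 = in2 AND t5 = 1 AND 1 = 1
So t6 = 1 as required.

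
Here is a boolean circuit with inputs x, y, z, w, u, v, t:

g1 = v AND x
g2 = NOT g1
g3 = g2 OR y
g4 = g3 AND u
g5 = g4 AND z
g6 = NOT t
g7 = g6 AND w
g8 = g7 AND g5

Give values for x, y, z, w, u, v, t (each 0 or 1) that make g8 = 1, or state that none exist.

x=0, y=0, z=1, w=1, u=1, v=0, t=0

Check with x=0, y=0, z=1, w=1, u=1, v=0, t=0:
g1 = v AND x = 0 AND 0 = 0
g2 = NOT g1 = NOT 0 = 1
g3 = g2 OR y = 1 OR 0 = 1
g4 = g3 AND u = 1 AND 1 = 1
g5 = g4 AND z = 1 AND 1 = 1
g6 = NOT t = NOT 0 = 1
g7 = g6 AND w = 1 AND 1 = 1
g8 = g7 AND g5 = 1 AND 1 = 1
So g8 = 1 as required.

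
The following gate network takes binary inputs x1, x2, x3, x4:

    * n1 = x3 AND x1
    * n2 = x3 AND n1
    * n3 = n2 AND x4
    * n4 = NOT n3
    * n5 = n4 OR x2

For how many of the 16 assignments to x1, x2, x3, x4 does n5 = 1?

n5 = n4 OR x2 must be 1, so at least one of n4, x2 is 1.
Enumerating the 16 input combinations, 15 give n5 = 1 and 1 give n5 = 0.

15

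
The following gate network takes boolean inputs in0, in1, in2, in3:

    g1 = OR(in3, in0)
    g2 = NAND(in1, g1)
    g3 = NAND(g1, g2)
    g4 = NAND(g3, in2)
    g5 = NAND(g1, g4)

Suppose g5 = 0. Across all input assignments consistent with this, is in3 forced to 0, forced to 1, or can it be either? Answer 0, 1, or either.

either

Both values of in3 occur among assignments with g5 = 0:
  in3=0: in0=1, in1=0, in2=0, in3=0
  in3=1: in0=0, in1=0, in2=0, in3=1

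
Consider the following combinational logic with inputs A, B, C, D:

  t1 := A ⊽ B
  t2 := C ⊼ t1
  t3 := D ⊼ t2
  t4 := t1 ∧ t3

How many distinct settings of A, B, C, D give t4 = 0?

13

t4 = t1 ∧ t3 must be 0, so at least one of t1, t3 is 0.
Enumerating the 16 input combinations, 13 give t4 = 0 and 3 give t4 = 1.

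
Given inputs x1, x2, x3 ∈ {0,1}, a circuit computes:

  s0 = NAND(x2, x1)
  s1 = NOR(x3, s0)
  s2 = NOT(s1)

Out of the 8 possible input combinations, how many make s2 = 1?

s2 = NOT(s1) must be 1, so s1 = 0.
s1 = NOR(x3, s0) must be 0, so at least one of x3, s0 is 1.
Enumerating the 8 input combinations, 7 give s2 = 1 and 1 give s2 = 0.

7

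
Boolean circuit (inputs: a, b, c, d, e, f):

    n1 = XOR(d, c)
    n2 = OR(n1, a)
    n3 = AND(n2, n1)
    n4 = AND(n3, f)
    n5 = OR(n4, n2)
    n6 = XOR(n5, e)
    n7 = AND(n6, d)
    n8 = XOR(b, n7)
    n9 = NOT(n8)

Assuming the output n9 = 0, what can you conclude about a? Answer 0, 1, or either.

either

Both values of a occur among assignments with n9 = 0:
  a=0: a=0, b=0, c=0, d=1, e=0, f=0
  a=1: a=1, b=0, c=0, d=1, e=0, f=0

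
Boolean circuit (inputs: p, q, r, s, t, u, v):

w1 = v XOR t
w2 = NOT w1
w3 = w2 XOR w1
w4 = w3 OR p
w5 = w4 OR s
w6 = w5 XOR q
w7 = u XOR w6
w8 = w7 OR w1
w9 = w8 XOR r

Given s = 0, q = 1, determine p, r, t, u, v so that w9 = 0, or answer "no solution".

Check with s = 0, q = 1 and p=1, r=1, t=1, u=0, v=0:
w1 = v XOR t = 0 XOR 1 = 1
w2 = NOT w1 = NOT 1 = 0
w3 = w2 XOR w1 = 0 XOR 1 = 1
w4 = w3 OR p = 1 OR 1 = 1
w5 = w4 OR s = 1 OR 0 = 1
w6 = w5 XOR q = 1 XOR 1 = 0
w7 = u XOR w6 = 0 XOR 0 = 0
w8 = w7 OR w1 = 0 OR 1 = 1
w9 = w8 XOR r = 1 XOR 1 = 0
So w9 = 0.

p=1 r=1 t=1 u=0 v=0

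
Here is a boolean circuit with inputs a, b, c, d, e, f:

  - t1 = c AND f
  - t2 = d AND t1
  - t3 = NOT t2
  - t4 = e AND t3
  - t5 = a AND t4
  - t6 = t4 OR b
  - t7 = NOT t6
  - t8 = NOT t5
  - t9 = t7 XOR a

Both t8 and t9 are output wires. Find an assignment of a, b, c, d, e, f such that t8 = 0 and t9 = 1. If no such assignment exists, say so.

a=1, b=0, c=1, d=1, e=1, f=0

Check with a=1, b=0, c=1, d=1, e=1, f=0:
t1 = c AND f = 1 AND 0 = 0
t2 = d AND t1 = 1 AND 0 = 0
t3 = NOT t2 = NOT 0 = 1
t4 = e AND t3 = 1 AND 1 = 1
t5 = a AND t4 = 1 AND 1 = 1
t6 = t4 OR b = 1 OR 0 = 1
t7 = NOT t6 = NOT 1 = 0
t8 = NOT t5 = NOT 1 = 0
t9 = t7 XOR a = 0 XOR 1 = 1
So t8 = 0 and t9 = 1.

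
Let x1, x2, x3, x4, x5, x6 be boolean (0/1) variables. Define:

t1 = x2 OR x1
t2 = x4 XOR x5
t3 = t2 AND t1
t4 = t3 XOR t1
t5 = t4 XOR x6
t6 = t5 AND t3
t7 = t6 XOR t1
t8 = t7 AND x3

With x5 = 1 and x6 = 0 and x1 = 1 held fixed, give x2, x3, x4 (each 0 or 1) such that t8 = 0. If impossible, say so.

x2=0, x3=0, x4=1

t8 = t7 AND x3 must be 0, so at least one of t7, x3 is 0.
Check with x5 = 1 and x6 = 0 and x1 = 1 and x2=0, x3=0, x4=1:
t1 = x2 OR x1 = 0 OR 1 = 1
t2 = x4 XOR x5 = 1 XOR 1 = 0
t3 = t2 AND t1 = 0 AND 1 = 0
t4 = t3 XOR t1 = 0 XOR 1 = 1
t5 = t4 XOR x6 = 1 XOR 0 = 1
t6 = t5 AND t3 = 1 AND 0 = 0
t7 = t6 XOR t1 = 0 XOR 1 = 1
t8 = t7 AND x3 = 1 AND 0 = 0
So t8 = 0.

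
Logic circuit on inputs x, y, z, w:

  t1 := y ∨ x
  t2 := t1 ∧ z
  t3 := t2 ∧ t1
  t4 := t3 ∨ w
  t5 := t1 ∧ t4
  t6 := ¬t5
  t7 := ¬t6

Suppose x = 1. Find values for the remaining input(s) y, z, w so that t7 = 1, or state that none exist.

Check with x = 1 and y=1, z=1, w=0:
t1 = y ∨ x = 1 ∨ 1 = 1
t2 = t1 ∧ z = 1 ∧ 1 = 1
t3 = t2 ∧ t1 = 1 ∧ 1 = 1
t4 = t3 ∨ w = 1 ∨ 0 = 1
t5 = t1 ∧ t4 = 1 ∧ 1 = 1
t6 = ¬t5 = ¬1 = 0
t7 = ¬t6 = ¬0 = 1
So t7 = 1.

y=1, z=1, w=0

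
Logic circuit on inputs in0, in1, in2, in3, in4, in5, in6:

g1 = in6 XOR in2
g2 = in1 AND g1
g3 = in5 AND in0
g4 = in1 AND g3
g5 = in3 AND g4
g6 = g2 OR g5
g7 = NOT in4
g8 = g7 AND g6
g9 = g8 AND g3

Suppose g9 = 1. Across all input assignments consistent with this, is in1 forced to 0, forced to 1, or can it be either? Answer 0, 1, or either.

g9 = g8 AND g3 must be 1, so both g8 = 1 and g3 = 1.
g8 = g7 AND g6 must be 1, so both g7 = 1 and g6 = 1.
Every assignment with g9 = 1 has in1 = 1; there are 6 such assignment(s).

1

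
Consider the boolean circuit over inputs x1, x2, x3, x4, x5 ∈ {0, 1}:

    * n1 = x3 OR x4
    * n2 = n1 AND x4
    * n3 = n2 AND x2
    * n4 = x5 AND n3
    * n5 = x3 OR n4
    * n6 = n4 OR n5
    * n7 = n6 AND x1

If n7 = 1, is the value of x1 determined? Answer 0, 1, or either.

n7 = n6 AND x1 must be 1, so both n6 = 1 and x1 = 1.
Every assignment with n7 = 1 has x1 = 1; there are 9 such assignment(s).

1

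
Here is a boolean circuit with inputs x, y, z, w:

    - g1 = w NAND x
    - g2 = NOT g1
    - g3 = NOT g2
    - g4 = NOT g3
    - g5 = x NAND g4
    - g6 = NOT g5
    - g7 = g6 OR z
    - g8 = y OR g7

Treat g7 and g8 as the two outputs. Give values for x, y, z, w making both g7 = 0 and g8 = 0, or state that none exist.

x=1, y=0, z=0, w=0

Check with x=1, y=0, z=0, w=0:
g1 = w NAND x = 0 NAND 1 = 1
g2 = NOT g1 = NOT 1 = 0
g3 = NOT g2 = NOT 0 = 1
g4 = NOT g3 = NOT 1 = 0
g5 = x NAND g4 = 1 NAND 0 = 1
g6 = NOT g5 = NOT 1 = 0
g7 = g6 OR z = 0 OR 0 = 0
g8 = y OR g7 = 0 OR 0 = 0
So g7 = 0 and g8 = 0.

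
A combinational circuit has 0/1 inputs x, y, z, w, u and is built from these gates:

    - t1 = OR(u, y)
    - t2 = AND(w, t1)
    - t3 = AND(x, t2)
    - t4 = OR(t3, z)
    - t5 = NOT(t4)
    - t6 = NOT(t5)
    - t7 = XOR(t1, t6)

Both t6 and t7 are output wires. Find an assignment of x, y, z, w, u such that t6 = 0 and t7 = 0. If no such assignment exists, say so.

x=1, y=0, z=0, w=0, u=0

Check with x=1, y=0, z=0, w=0, u=0:
t1 = OR(u, y) = OR(0, 0) = 0
t2 = AND(w, t1) = AND(0, 0) = 0
t3 = AND(x, t2) = AND(1, 0) = 0
t4 = OR(t3, z) = OR(0, 0) = 0
t5 = NOT(t4) = NOT 0 = 1
t6 = NOT(t5) = NOT 1 = 0
t7 = XOR(t1, t6) = XOR(0, 0) = 0
So t6 = 0 and t7 = 0.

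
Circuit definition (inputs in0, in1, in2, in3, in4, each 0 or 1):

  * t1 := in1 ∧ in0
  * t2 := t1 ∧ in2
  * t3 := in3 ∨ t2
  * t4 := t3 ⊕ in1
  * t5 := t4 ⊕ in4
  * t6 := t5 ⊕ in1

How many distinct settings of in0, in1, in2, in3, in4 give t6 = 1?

t6 = t5 ⊕ in1 must be 1, so t5 and in1 differ.
Enumerating the 32 input combinations, 16 give t6 = 1 and 16 give t6 = 0.

16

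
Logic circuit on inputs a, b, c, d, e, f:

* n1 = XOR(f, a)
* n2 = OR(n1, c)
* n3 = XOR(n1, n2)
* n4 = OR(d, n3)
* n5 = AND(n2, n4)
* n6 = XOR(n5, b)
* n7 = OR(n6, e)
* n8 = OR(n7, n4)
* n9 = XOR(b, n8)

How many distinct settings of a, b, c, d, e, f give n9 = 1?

n9 = XOR(b, n8) must be 1, so b and n8 differ.
Enumerating the 64 input combinations, 26 give n9 = 1 and 38 give n9 = 0.

26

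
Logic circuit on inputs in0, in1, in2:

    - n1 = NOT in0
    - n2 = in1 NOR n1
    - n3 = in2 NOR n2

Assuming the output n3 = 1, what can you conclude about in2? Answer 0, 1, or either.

0

n3 = in2 NOR n2 must be 1, so both in2 = 0 and n2 = 0.
n2 = in1 NOR n1 must be 0, so at least one of in1, n1 is 1.
Every assignment with n3 = 1 has in2 = 0; there are 3 such assignment(s).
  in0=0, in1=0, in2=0
  in0=0, in1=1, in2=0
  in0=1, in1=1, in2=0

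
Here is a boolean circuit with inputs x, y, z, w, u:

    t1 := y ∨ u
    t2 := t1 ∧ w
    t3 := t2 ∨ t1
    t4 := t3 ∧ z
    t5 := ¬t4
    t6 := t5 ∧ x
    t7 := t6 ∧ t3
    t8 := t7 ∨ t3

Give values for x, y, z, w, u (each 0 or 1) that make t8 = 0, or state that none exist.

x=1, y=0, z=1, w=1, u=0

t8 = t7 ∨ t3 must be 0, so both t7 = 0 and t3 = 0.
t7 = t6 ∧ t3 must be 0, so at least one of t6, t3 is 0.
t3 = t2 ∨ t1 must be 0, so both t2 = 0 and t1 = 0.
Check with x=1, y=0, z=1, w=1, u=0:
t1 = y ∨ u = 0 ∨ 0 = 0
t2 = t1 ∧ w = 0 ∧ 1 = 0
t3 = t2 ∨ t1 = 0 ∨ 0 = 0
t4 = t3 ∧ z = 0 ∧ 1 = 0
t5 = ¬t4 = ¬0 = 1
t6 = t5 ∧ x = 1 ∧ 1 = 1
t7 = t6 ∧ t3 = 1 ∧ 0 = 0
t8 = t7 ∨ t3 = 0 ∨ 0 = 0
So t8 = 0 as required.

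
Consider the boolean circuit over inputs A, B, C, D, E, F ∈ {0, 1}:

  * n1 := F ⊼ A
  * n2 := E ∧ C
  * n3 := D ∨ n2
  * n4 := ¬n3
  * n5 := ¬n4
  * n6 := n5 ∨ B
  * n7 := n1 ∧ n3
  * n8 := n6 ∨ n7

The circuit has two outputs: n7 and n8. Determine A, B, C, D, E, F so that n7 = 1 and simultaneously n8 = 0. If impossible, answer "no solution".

no solution exists

Across all 64 input combinations, none give both n7 = 1 and n8 = 0.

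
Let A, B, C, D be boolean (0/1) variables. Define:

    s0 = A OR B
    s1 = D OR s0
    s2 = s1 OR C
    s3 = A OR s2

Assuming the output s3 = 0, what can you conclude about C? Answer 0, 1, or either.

s3 = A OR s2 must be 0, so both A = 0 and s2 = 0.
s2 = s1 OR C must be 0, so both s1 = 0 and C = 0.
s1 = D OR s0 must be 0, so both D = 0 and s0 = 0.
Every assignment with s3 = 0 has C = 0; there are 1 such assignment(s).
  A=0, B=0, C=0, D=0

0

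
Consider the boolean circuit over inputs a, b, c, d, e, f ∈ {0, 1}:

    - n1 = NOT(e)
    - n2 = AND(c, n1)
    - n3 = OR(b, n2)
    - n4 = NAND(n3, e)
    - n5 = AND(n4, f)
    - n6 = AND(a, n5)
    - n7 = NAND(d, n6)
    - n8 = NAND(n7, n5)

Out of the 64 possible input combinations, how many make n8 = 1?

46

n8 = NAND(n7, n5) must be 1, so at least one of n7, n5 is 0.
Enumerating the 64 input combinations, 46 give n8 = 1 and 18 give n8 = 0.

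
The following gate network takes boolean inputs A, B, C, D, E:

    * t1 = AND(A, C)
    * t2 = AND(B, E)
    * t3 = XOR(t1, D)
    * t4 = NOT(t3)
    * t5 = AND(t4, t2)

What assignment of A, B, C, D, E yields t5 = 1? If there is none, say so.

Check with A=1, B=1, C=0, D=0, E=1:
t1 = AND(A, C) = AND(1, 0) = 0
t2 = AND(B, E) = AND(1, 1) = 1
t3 = XOR(t1, D) = XOR(0, 0) = 0
t4 = NOT(t3) = NOT 0 = 1
t5 = AND(t4, t2) = AND(1, 1) = 1
So t5 = 1 as required.

A=1, B=1, C=0, D=0, E=1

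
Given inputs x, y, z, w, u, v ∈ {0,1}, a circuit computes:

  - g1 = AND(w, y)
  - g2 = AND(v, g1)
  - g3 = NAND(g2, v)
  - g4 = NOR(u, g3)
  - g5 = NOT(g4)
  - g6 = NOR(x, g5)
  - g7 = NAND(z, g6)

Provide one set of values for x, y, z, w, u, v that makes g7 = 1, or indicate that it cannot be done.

x=1, y=0, z=1, w=0, u=1, v=0

g7 = NAND(z, g6) must be 1, so at least one of z, g6 is 0.
Check with x=1, y=0, z=1, w=0, u=1, v=0:
g1 = AND(w, y) = AND(0, 0) = 0
g2 = AND(v, g1) = AND(0, 0) = 0
g3 = NAND(g2, v) = NAND(0, 0) = 1
g4 = NOR(u, g3) = NOR(1, 1) = 0
g5 = NOT(g4) = NOT 0 = 1
g6 = NOR(x, g5) = NOR(1, 1) = 0
g7 = NAND(z, g6) = NAND(1, 0) = 1
So g7 = 1 as required.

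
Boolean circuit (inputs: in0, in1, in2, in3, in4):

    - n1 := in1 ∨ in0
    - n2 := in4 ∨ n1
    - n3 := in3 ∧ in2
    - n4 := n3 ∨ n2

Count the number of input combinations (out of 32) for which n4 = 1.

n4 = n3 ∨ n2 must be 1, so at least one of n3, n2 is 1.
Enumerating the 32 input combinations, 29 give n4 = 1 and 3 give n4 = 0.

29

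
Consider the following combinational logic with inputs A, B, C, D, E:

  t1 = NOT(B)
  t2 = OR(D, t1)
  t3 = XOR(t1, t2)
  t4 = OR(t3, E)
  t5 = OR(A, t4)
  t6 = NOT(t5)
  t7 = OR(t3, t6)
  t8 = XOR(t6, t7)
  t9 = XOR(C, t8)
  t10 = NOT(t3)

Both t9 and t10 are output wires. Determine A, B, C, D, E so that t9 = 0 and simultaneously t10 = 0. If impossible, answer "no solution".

Check with A=0, B=1, C=1, D=1, E=1:
t1 = NOT(B) = NOT 1 = 0
t2 = OR(D, t1) = OR(1, 0) = 1
t3 = XOR(t1, t2) = XOR(0, 1) = 1
t4 = OR(t3, E) = OR(1, 1) = 1
t5 = OR(A, t4) = OR(0, 1) = 1
t6 = NOT(t5) = NOT 1 = 0
t7 = OR(t3, t6) = OR(1, 0) = 1
t8 = XOR(t6, t7) = XOR(0, 1) = 1
t9 = XOR(C, t8) = XOR(1, 1) = 0
t10 = NOT(t3) = NOT 1 = 0
So t9 = 0 and t10 = 0.

A=0, B=1, C=1, D=1, E=1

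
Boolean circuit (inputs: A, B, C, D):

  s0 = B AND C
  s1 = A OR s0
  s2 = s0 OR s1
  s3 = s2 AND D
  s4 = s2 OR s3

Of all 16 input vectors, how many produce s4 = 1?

10

s4 = s2 OR s3 must be 1, so at least one of s2, s3 is 1.
Enumerating the 16 input combinations, 10 give s4 = 1 and 6 give s4 = 0.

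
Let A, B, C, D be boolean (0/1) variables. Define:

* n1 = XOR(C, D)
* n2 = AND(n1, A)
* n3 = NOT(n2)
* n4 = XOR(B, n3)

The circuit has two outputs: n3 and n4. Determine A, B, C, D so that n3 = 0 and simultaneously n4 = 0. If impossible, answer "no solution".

Check with A=1, B=0, C=1, D=0:
n1 = XOR(C, D) = XOR(1, 0) = 1
n2 = AND(n1, A) = AND(1, 1) = 1
n3 = NOT(n2) = NOT 1 = 0
n4 = XOR(B, n3) = XOR(0, 0) = 0
So n3 = 0 and n4 = 0.

A=1, B=0, C=1, D=0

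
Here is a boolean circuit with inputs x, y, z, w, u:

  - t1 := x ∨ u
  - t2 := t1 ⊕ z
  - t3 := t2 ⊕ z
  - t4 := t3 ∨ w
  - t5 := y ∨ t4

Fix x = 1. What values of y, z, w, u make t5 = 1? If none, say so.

Check with x = 1 and y=1, z=0, w=0, u=1:
t1 = x ∨ u = 1 ∨ 1 = 1
t2 = t1 ⊕ z = 1 ⊕ 0 = 1
t3 = t2 ⊕ z = 1 ⊕ 0 = 1
t4 = t3 ∨ w = 1 ∨ 0 = 1
t5 = y ∨ t4 = 1 ∨ 1 = 1
So t5 = 1.

y=1, z=0, w=0, u=1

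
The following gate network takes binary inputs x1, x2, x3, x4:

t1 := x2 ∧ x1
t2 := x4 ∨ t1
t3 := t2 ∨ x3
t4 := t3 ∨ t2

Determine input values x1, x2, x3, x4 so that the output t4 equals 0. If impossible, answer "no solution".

t4 = t3 ∨ t2 must be 0, so both t3 = 0 and t2 = 0.
Check with x1=1 x2=0 x3=0 x4=0:
t1 = x2 ∧ x1 = 0 ∧ 1 = 0
t2 = x4 ∨ t1 = 0 ∨ 0 = 0
t3 = t2 ∨ x3 = 0 ∨ 0 = 0
t4 = t3 ∨ t2 = 0 ∨ 0 = 0
So t4 = 0 as required.

x1=1 x2=0 x3=0 x4=0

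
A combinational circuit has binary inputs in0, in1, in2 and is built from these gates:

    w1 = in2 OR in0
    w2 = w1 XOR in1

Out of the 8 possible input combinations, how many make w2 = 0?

4

w2 = w1 XOR in1 must be 0, so w1 and in1 are equal.
Satisfying assignments:
  in0=0, in1=0, in2=0
  in0=0, in1=1, in2=1
  in0=1, in1=1, in2=0
  in0=1, in1=1, in2=1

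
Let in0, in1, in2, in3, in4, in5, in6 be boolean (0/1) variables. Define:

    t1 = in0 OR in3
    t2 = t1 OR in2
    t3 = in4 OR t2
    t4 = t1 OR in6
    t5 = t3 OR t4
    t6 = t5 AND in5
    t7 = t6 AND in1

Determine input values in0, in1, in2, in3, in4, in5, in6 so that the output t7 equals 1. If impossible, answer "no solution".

in0=0 in1=1 in2=0 in3=1 in4=0 in5=1 in6=0

Check with in0=0 in1=1 in2=0 in3=1 in4=0 in5=1 in6=0:
t1 = in0 OR in3 = 0 OR 1 = 1
t2 = t1 OR in2 = 1 OR 0 = 1
t3 = in4 OR t2 = 0 OR 1 = 1
t4 = t1 OR in6 = 1 OR 0 = 1
t5 = t3 OR t4 = 1 OR 1 = 1
t6 = t5 AND in5 = 1 AND 1 = 1
t7 = t6 AND in1 = 1 AND 1 = 1
So t7 = 1 as required.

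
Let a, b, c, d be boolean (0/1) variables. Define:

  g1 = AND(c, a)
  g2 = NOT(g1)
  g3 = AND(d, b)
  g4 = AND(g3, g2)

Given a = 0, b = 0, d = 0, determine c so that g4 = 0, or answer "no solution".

g4 = AND(g3, g2) must be 0, so at least one of g3, g2 is 0.
Check with a = 0, b = 0, d = 0 and c=0:
g1 = AND(c, a) = AND(0, 0) = 0
g2 = NOT(g1) = NOT 0 = 1
g3 = AND(d, b) = AND(0, 0) = 0
g4 = AND(g3, g2) = AND(0, 1) = 0
So g4 = 0.

c=0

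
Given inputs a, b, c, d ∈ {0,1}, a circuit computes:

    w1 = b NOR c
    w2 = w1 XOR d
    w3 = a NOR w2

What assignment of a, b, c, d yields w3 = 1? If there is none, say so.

w3 = a NOR w2 must be 1, so both a = 0 and w2 = 0.
w2 = w1 XOR d must be 0, so w1 and d are equal.
Check with a=0, b=0, c=0, d=1:
w1 = b NOR c = 0 NOR 0 = 1
w2 = w1 XOR d = 1 XOR 1 = 0
w3 = a NOR w2 = 0 NOR 0 = 1
So w3 = 1 as required.

a=0, b=0, c=0, d=1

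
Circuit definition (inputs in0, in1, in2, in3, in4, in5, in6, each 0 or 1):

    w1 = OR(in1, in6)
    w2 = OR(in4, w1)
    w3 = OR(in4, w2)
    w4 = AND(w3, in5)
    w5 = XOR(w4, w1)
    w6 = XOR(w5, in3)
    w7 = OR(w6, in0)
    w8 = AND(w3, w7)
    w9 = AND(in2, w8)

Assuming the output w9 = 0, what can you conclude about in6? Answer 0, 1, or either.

Both values of in6 occur among assignments with w9 = 0:
  in6=0: in0=0, in1=0, in2=0, in3=0, in4=0, in5=0, in6=0
  in6=1: in0=0, in1=0, in2=0, in3=0, in4=0, in5=0, in6=1

either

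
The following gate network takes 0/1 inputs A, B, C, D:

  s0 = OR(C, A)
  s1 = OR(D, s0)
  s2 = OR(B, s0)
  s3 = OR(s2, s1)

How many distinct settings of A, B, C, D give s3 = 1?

s3 = OR(s2, s1) must be 1, so at least one of s2, s1 is 1.
Enumerating the 16 input combinations, 15 give s3 = 1 and 1 give s3 = 0.

15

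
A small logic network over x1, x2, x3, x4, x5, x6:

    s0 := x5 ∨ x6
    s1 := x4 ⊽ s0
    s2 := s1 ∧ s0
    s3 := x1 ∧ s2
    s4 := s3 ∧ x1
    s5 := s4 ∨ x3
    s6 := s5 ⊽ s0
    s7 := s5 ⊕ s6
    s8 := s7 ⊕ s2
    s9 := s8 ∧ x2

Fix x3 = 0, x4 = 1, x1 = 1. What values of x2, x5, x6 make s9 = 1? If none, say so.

x2=1 x5=0 x6=0

s9 = s8 ∧ x2 must be 1, so both s8 = 1 and x2 = 1.
s8 = s7 ⊕ s2 must be 1, so s7 and s2 differ.
Check with x3 = 0, x4 = 1, x1 = 1 and x2=1, x5=0, x6=0:
s0 = x5 ∨ x6 = 0 ∨ 0 = 0
s1 = x4 ⊽ s0 = 1 ⊽ 0 = 0
s2 = s1 ∧ s0 = 0 ∧ 0 = 0
s3 = x1 ∧ s2 = 1 ∧ 0 = 0
s4 = s3 ∧ x1 = 0 ∧ 1 = 0
s5 = s4 ∨ x3 = 0 ∨ 0 = 0
s6 = s5 ⊽ s0 = 0 ⊽ 0 = 1
s7 = s5 ⊕ s6 = 0 ⊕ 1 = 1
s8 = s7 ⊕ s2 = 1 ⊕ 0 = 1
s9 = s8 ∧ x2 = 1 ∧ 1 = 1
So s9 = 1.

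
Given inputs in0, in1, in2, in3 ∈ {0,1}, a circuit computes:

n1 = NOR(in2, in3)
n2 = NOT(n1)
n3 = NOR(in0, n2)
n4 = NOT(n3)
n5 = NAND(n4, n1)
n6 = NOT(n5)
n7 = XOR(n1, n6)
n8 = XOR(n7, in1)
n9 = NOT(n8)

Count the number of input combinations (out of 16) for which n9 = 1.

n9 = NOT(n8) must be 1, so n8 = 0.
Enumerating the 16 input combinations, 8 give n9 = 1 and 8 give n9 = 0.

8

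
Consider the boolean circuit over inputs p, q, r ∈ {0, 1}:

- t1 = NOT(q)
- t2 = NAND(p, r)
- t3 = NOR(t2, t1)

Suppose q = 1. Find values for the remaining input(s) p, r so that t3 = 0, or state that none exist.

Check with q = 1 and p=1, r=0:
t1 = NOT(q) = NOT 1 = 0
t2 = NAND(p, r) = NAND(1, 0) = 1
t3 = NOR(t2, t1) = NOR(1, 0) = 0
So t3 = 0.

p=1, r=0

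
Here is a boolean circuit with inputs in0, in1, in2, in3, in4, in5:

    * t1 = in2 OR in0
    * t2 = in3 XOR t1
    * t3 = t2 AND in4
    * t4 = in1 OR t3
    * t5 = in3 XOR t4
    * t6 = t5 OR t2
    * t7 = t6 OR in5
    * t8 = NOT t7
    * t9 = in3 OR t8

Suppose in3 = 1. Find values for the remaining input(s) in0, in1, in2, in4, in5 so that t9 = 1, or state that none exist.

in0=0, in1=0, in2=0, in4=0, in5=1

t9 = in3 OR t8 must be 1, so at least one of in3, t8 is 1.
Check with in3 = 1 and in0=0, in1=0, in2=0, in4=0, in5=1:
t1 = in2 OR in0 = 0 OR 0 = 0
t2 = in3 XOR t1 = 1 XOR 0 = 1
t3 = t2 AND in4 = 1 AND 0 = 0
t4 = in1 OR t3 = 0 OR 0 = 0
t5 = in3 XOR t4 = 1 XOR 0 = 1
t6 = t5 OR t2 = 1 OR 1 = 1
t7 = t6 OR in5 = 1 OR 1 = 1
t8 = NOT t7 = NOT 1 = 0
t9 = in3 OR t8 = 1 OR 0 = 1
So t9 = 1.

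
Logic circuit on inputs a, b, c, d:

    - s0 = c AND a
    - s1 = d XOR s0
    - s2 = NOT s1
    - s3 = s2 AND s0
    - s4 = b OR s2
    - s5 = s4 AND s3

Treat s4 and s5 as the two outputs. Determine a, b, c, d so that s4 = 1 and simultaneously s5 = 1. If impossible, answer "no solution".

Check with a=1, b=0, c=1, d=1:
s0 = c AND a = 1 AND 1 = 1
s1 = d XOR s0 = 1 XOR 1 = 0
s2 = NOT s1 = NOT 0 = 1
s3 = s2 AND s0 = 1 AND 1 = 1
s4 = b OR s2 = 0 OR 1 = 1
s5 = s4 AND s3 = 1 AND 1 = 1
So s4 = 1 and s5 = 1.

a=1, b=0, c=1, d=1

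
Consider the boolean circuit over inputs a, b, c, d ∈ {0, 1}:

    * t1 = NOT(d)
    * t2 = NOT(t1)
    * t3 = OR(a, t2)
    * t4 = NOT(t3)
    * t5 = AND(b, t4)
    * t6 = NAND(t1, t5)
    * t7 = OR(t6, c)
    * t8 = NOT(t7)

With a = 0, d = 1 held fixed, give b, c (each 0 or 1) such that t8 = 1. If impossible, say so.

no solution exists

With a = 0, d = 1 fixed, none of the 4 settings of b, c give t8 = 1.
For example, with b=0, c=0:
t1 = NOT(d) = NOT 1 = 0
t2 = NOT(t1) = NOT 0 = 1
t3 = OR(a, t2) = OR(0, 1) = 1
t4 = NOT(t3) = NOT 1 = 0
t5 = AND(b, t4) = AND(0, 0) = 0
t6 = NAND(t1, t5) = NAND(0, 0) = 1
t7 = OR(t6, c) = OR(1, 0) = 1
t8 = NOT(t7) = NOT 1 = 0
giving t8 = 0 ≠ 1.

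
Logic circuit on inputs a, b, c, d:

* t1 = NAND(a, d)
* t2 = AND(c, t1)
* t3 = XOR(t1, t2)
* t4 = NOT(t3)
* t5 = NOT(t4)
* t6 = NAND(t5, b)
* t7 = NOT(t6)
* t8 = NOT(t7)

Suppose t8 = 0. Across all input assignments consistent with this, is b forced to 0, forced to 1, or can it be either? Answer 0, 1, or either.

1

t8 = NOT(t7) must be 0, so t7 = 1.
t7 = NOT(t6) must be 1, so t6 = 0.
Every assignment with t8 = 0 has b = 1; there are 3 such assignment(s).
  a=0, b=1, c=0, d=0
  a=0, b=1, c=0, d=1
  a=1, b=1, c=0, d=0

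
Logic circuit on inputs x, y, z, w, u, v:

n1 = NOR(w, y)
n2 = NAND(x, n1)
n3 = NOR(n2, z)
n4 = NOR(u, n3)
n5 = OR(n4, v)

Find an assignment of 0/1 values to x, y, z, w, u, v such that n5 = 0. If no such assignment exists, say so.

x=1, y=1, z=0, w=0, u=1, v=0

n5 = OR(n4, v) must be 0, so both n4 = 0 and v = 0.
n4 = NOR(u, n3) must be 0, so at least one of u, n3 is 1.
Check with x=1, y=1, z=0, w=0, u=1, v=0:
n1 = NOR(w, y) = NOR(0, 1) = 0
n2 = NAND(x, n1) = NAND(1, 0) = 1
n3 = NOR(n2, z) = NOR(1, 0) = 0
n4 = NOR(u, n3) = NOR(1, 0) = 0
n5 = OR(n4, v) = OR(0, 0) = 0
So n5 = 0 as required.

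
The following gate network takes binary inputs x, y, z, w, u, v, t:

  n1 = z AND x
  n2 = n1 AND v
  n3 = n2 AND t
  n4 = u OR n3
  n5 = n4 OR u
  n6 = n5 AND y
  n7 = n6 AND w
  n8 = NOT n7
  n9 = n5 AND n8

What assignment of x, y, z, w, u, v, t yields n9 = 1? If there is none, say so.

n9 = n5 AND n8 must be 1, so both n5 = 1 and n8 = 1.
Check with x=0 y=0 z=1 w=0 u=1 v=0 t=1:
n1 = z AND x = 1 AND 0 = 0
n2 = n1 AND v = 0 AND 0 = 0
n3 = n2 AND t = 0 AND 1 = 0
n4 = u OR n3 = 1 OR 0 = 1
n5 = n4 OR u = 1 OR 1 = 1
n6 = n5 AND y = 1 AND 0 = 0
n7 = n6 AND w = 0 AND 0 = 0
n8 = NOT n7 = NOT 0 = 1
n9 = n5 AND n8 = 1 AND 1 = 1
So n9 = 1 as required.

x=0 y=0 z=1 w=0 u=1 v=0 t=1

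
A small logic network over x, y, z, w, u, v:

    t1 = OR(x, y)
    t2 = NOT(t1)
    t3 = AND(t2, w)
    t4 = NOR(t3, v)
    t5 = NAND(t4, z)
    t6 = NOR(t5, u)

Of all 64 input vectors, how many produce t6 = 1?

t6 = NOR(t5, u) must be 1, so both t5 = 0 and u = 0.
t5 = NAND(t4, z) must be 0, so both t4 = 1 and z = 1.
Enumerating the 64 input combinations, 7 give t6 = 1 and 57 give t6 = 0.

7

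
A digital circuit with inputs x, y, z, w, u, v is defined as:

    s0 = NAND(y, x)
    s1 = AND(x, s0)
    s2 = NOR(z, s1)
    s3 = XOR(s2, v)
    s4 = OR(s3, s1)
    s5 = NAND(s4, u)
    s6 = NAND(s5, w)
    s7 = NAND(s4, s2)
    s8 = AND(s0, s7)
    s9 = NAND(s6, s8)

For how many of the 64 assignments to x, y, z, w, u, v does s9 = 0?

26

s9 = NAND(s6, s8) must be 0, so both s6 = 1 and s8 = 1.
s6 = NAND(s5, w) must be 1, so at least one of s5, w is 0.
s8 = AND(s0, s7) must be 1, so both s0 = 1 and s7 = 1.
Enumerating the 64 input combinations, 26 give s9 = 0 and 38 give s9 = 1.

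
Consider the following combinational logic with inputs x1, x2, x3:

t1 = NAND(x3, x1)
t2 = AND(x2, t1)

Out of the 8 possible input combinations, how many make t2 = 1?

t2 = AND(x2, t1) must be 1, so both x2 = 1 and t1 = 1.
t1 = NAND(x3, x1) must be 1, so at least one of x3, x1 is 0.
Satisfying assignments:
  x1=0, x2=1, x3=0
  x1=0, x2=1, x3=1
  x1=1, x2=1, x3=0

3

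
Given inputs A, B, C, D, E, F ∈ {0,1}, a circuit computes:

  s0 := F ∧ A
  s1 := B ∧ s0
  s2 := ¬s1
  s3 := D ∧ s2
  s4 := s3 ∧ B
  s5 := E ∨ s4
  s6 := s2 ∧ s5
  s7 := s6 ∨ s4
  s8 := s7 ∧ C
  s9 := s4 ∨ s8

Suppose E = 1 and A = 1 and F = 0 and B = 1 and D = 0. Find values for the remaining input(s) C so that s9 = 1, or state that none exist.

C=1

Check with E = 1 and A = 1 and F = 0 and B = 1 and D = 0 and C=1:
s0 = F ∧ A = 0 ∧ 1 = 0
s1 = B ∧ s0 = 1 ∧ 0 = 0
s2 = ¬s1 = ¬0 = 1
s3 = D ∧ s2 = 0 ∧ 1 = 0
s4 = s3 ∧ B = 0 ∧ 1 = 0
s5 = E ∨ s4 = 1 ∨ 0 = 1
s6 = s2 ∧ s5 = 1 ∧ 1 = 1
s7 = s6 ∨ s4 = 1 ∨ 0 = 1
s8 = s7 ∧ C = 1 ∧ 1 = 1
s9 = s4 ∨ s8 = 0 ∨ 1 = 1
So s9 = 1.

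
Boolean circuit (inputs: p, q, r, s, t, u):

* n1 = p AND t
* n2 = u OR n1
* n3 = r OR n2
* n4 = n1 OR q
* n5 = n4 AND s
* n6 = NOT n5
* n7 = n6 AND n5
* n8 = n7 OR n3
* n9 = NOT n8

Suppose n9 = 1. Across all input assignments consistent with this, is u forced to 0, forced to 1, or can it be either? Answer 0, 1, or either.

0

n9 = NOT n8 must be 1, so n8 = 0.
Every assignment with n9 = 1 has u = 0; there are 12 such assignment(s).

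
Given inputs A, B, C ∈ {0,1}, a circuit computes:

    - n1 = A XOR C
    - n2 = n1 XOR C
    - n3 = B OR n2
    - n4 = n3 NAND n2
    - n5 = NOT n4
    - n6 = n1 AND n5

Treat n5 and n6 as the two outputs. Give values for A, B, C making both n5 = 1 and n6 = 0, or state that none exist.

Check with A=1, B=1, C=1:
n1 = A XOR C = 1 XOR 1 = 0
n2 = n1 XOR C = 0 XOR 1 = 1
n3 = B OR n2 = 1 OR 1 = 1
n4 = n3 NAND n2 = 1 NAND 1 = 0
n5 = NOT n4 = NOT 0 = 1
n6 = n1 AND n5 = 0 AND 1 = 0
So n5 = 1 and n6 = 0.

A=1, B=1, C=1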